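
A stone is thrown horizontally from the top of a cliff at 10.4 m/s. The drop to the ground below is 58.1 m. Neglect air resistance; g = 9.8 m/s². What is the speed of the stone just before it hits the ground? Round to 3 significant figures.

Fall time: t = √(2 × 58.1 / 9.8) = 3.443 s.
At impact: v_x = 10.4 m/s (unchanged), v_y = g t = 9.8 × 3.443 = 33.74 m/s.
Speed = √(v_x² + v_y²) = √(108.2 + 1138) = 35.3 m/s.

35.3 m/s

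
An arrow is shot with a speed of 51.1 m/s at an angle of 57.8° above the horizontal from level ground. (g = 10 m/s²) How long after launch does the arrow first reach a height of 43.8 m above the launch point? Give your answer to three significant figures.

1.17 s

v_y0 = 51.1 sin 57.8° = 43.24 m/s.
Set y = v_y0 t − ½ g t² = 43.8: 5.000 t² − 43.24 t + 43.8 = 0.
t = [43.24 ± √(1870 − 876.0)] / 10 = (43.24 ± 31.53) / 10, giving t = 1.17 s or t = 7.48 s.
The arrow is on the way up at the first time, so t = 1.17 s.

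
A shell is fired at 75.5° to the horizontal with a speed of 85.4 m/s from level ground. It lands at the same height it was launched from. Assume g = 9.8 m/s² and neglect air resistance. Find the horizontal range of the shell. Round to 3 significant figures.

361 m

Components: v_x = 85.4 cos 75.5° = 21.38 m/s, v_y = 85.4 sin 75.5° = 82.68 m/s.
Time of flight (same landing height): t = 2 v_y / g = 2 × 82.68 / 9.8 = 16.87 s.
Range: R = v_x · t = 21.38 × 16.87 = 361 m.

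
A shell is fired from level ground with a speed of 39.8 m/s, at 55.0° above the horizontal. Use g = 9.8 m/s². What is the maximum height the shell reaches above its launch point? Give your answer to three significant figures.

54.2 m

Vertical component of launch velocity: v_y = 39.8 sin 55.0° = 32.60 m/s.
At the highest point the vertical velocity is zero, so v_y² = 2 g h_max.
h_max = (32.60)² / (2 × 9.8) = 1063 / 19.60 = 54.2 m.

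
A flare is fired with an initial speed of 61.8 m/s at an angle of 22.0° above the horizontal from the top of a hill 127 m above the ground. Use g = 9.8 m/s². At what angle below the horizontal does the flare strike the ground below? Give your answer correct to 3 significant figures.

43.8°

v_x = 61.8 cos 22.0° = 57.30 m/s.
At impact |v_y| = √(v_y0² + 2 g h) = √(23.15² + 2×9.8×127) = 55.00 m/s.
Angle below horizontal = arctan(|v_y| / v_x) = arctan(55.00 / 57.30) = 43.8°.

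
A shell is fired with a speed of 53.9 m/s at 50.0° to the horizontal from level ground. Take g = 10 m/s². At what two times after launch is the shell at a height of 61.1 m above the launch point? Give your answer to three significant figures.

1.93 s and 6.33 s

v_y0 = 53.9 sin 50.0° = 41.29 m/s.
Set y = v_y0 t − ½ g t² = 61.1: 5.000 t² − 41.29 t + 61.1 = 0.
t = [41.29 ± √(1705 − 1222)] / 10 = (41.29 ± 21.98) / 10, giving t = 1.93 s or t = 6.33 s.
So the shell is at 61.1 m at t = 1.93 s (rising) and t = 6.33 s (falling).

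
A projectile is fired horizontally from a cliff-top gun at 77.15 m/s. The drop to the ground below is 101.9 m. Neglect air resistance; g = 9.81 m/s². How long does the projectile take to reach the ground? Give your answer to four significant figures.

4.558 s

The horizontal speed doesn't affect the fall. With v_y0 = 0, h = ½ g t².
t = √(2 × 101.9 / 9.81) = √20.775 = 4.558 s.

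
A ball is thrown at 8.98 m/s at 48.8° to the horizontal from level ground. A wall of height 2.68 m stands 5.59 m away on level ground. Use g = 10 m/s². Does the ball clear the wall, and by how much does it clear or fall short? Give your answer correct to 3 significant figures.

No — it falls 0.760 m short of clearing the wall.

v_x = 8.98 cos 48.8° = 5.915 m/s; v_y0 = 8.98 sin 48.8° = 6.757 m/s.
Time to reach the wall: t = 5.59 / 5.915 = 0.9451 s.
Height at that point: y = 6.757×0.9451 − 5.000×0.9451² = 1.920 m.
That is 2.68 − 1.920 = 0.760 m below the top of the wall, so the ball does not clear it.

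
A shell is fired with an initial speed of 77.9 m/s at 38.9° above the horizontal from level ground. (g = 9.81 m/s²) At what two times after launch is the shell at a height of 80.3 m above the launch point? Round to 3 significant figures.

2.07 s and 7.90 s

v_y0 = 77.9 sin 38.9° = 48.92 m/s.
Set y = v_y0 t − ½ g t² = 80.3: 4.905 t² − 48.92 t + 80.3 = 0.
t = [48.92 ± √(2393 − 1575)] / 9.81 = (48.92 ± 28.60) / 9.81, giving t = 2.07 s or t = 7.90 s.
So the shell is at 80.3 m at t = 2.07 s (rising) and t = 7.90 s (falling).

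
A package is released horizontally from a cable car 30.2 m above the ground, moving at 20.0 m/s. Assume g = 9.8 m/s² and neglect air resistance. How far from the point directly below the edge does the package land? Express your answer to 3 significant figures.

49.7 m

Initial vertical velocity is zero, so the fall time comes from h = ½ g t²: t = √(2 × 30.2 / 9.8) = 2.483 s.
Horizontal motion is uniform at 20.0 m/s, so x = 20.0 × 2.483 = 49.7 m.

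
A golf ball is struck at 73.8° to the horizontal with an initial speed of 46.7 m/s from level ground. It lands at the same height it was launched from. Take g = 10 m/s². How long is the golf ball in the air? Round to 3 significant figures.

8.97 s

Vertical component: v_y = 46.7 sin 73.8° = 44.85 m/s.
For a projectile landing at launch height, time of flight is t = 2 v_y / g = 2 × 44.85 / 10 = 8.97 s.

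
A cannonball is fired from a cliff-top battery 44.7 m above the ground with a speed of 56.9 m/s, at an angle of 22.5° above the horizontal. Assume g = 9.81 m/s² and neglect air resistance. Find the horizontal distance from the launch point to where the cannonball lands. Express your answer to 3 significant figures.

Components: v_x = 56.9 cos 22.5° = 52.57 m/s, v_y = 56.9 sin 22.5° = 21.77 m/s.
Vertical: 0 = 44.7 + 21.77 t − ½(9.81) t² ⇒ 4.905 t² − 21.77 t − 44.7 = 0.
t = [21.77 + √(473.9 + 877.0)] / 9.810 = 5.966 s.
Horizontal: R = v_x · t = 52.57 × 5.966 = 314 m.

314 m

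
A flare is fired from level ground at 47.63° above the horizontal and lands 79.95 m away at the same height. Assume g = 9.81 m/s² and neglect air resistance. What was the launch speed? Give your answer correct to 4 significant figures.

28.06 m/s

On level ground, R = v₀² sin(2θ) / g, so v₀ = √(R g / sin 2θ).
sin(2 × 47.63°) = 0.9958.
v₀ = √(79.95 × 9.81 / 0.9958) = √787.62 = 28.06 m/s.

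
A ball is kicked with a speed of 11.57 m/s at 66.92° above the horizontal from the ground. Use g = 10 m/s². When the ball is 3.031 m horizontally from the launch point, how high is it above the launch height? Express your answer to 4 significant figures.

v_x = 11.57 cos 66.92° = 4.5356 m/s, v_y0 = 11.57 sin 66.92° = 10.644 m/s.
Time to reach x = 3.031 m: t = x / v_x = 3.031 / 4.5356 = 0.66827 s.
y = v_y0 t − ½ g t² = 10.644×0.66827 − 5.000×0.66827² = 4.880 m.

4.880 m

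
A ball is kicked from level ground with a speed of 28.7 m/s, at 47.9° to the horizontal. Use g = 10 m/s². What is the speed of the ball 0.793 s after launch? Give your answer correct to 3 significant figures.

v_x = 28.7 cos 47.9° = 19.24 m/s (constant).
v_y(t) = 28.7 sin 47.9° − g t = 21.29 − 10 × 0.793 = 13.36 m/s.
Speed = √(v_x² + v_y²) = √(370.2 + 178.5) = 23.4 m/s.

23.4 m/s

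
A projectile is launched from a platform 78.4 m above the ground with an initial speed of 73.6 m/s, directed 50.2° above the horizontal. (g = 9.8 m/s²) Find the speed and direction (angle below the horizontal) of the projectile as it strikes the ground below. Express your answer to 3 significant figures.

83.4 m/s at 55.6° below the horizontal

v_x = 73.6 cos 50.2° = 47.11 m/s (constant).
|v_y| at impact = √((56.55)² + 2×9.8×78.4) = 68.81 m/s.
Speed = √(47.11² + 68.81²) = 83.4 m/s; angle = arctan(68.81/47.11) = 55.6° below horizontal.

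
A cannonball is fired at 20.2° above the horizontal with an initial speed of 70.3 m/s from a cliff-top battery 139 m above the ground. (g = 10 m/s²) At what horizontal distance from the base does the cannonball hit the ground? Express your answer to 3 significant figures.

543 m

Components: v_x = 70.3 cos 20.2° = 65.98 m/s, v_y = 70.3 sin 20.2° = 24.27 m/s.
Vertical: 0 = 139 + 24.27 t − ½(10) t² ⇒ 5.000 t² − 24.27 t − 139 = 0.
t = [24.27 + √(589.0 + 2780)] / 10.00 = 8.231 s.
Horizontal: R = v_x · t = 65.98 × 8.231 = 543 m.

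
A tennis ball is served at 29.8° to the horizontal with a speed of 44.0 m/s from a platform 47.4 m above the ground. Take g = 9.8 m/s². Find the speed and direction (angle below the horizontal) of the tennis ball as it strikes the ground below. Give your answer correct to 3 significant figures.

v_x = 44.0 cos 29.8° = 38.18 m/s (constant).
|v_y| at impact = √((21.87)² + 2×9.8×47.4) = 37.51 m/s.
Speed = √(38.18² + 37.51²) = 53.5 m/s; angle = arctan(37.51/38.18) = 44.5° below horizontal.

53.5 m/s at 44.5° below the horizontal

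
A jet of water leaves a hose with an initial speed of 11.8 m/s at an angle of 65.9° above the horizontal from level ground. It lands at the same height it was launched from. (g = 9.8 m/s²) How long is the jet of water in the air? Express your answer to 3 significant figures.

Vertical component: v_y = 11.8 sin 65.9° = 10.77 m/s.
For a projectile landing at launch height, time of flight is t = 2 v_y / g = 2 × 10.77 / 9.8 = 2.20 s.

2.20 s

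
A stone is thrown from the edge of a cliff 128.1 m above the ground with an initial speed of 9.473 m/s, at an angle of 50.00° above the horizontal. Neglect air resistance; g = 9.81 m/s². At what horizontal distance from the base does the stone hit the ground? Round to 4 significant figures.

Components: v_x = 9.473 cos 50.00° = 6.0891 m/s, v_y = 9.473 sin 50.00° = 7.2567 m/s.
Vertical: 0 = 128.1 + 7.2567 t − ½(9.81) t² ⇒ 4.905 t² − 7.2567 t − 128.1 = 0.
t = [7.2567 + √(52.660 + 2513.3)] / 9.810 = 5.9034 s.
Horizontal: R = v_x · t = 6.0891 × 5.9034 = 35.95 m.

35.95 m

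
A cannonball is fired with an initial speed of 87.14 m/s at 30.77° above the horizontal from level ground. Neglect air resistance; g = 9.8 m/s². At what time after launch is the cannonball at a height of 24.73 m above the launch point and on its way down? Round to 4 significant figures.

8.505 s

v_y0 = 87.14 sin 30.77° = 44.580 m/s.
Set y = v_y0 t − ½ g t² = 24.73: 4.900 t² − 44.580 t + 24.73 = 0.
t = [44.580 ± √(1987.4 − 484.71)] / 9.8 = (44.580 ± 38.765) / 9.8, giving t = 0.5934 s or t = 8.505 s.
On the way down corresponds to the larger root: t = 8.505 s.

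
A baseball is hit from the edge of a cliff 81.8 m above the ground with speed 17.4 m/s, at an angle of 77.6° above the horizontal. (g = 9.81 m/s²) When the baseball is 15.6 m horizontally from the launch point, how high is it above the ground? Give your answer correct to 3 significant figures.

67.2 m

v_x = 17.4 cos 77.6° = 3.736 m/s, v_y0 = 17.4 sin 77.6° = 16.99 m/s.
Time to reach x = 15.6 m: t = x / v_x = 15.6 / 3.736 = 4.176 s.
y = 81.8 + v_y0 t − ½ g t² = 81.8 + 16.99×4.176 − 4.905×4.176² = 67.2 m.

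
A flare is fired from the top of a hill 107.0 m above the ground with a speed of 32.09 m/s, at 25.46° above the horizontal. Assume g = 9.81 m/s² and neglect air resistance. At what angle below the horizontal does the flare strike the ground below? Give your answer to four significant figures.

v_x = 32.09 cos 25.46° = 28.974 m/s.
At impact |v_y| = √(v_y0² + 2 g h) = √(13.795² + 2×9.81×107.0) = 47.850 m/s.
Angle below horizontal = arctan(|v_y| / v_x) = arctan(47.850 / 28.974) = 58.80°.

58.80°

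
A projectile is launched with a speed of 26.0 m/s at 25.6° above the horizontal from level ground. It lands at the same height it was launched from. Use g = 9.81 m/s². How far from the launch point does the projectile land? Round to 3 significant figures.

Components: v_x = 26.0 cos 25.6° = 23.45 m/s, v_y = 26.0 sin 25.6° = 11.23 m/s.
Time of flight (same landing height): t = 2 v_y / g = 2 × 11.23 / 9.81 = 2.290 s.
Range: R = v_x · t = 23.45 × 2.290 = 53.7 m.

53.7 m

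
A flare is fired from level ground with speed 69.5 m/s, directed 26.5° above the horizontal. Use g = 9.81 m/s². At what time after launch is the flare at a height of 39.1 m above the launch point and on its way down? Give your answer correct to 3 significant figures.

4.58 s

v_y0 = 69.5 sin 26.5° = 31.01 m/s.
Set y = v_y0 t − ½ g t² = 39.1: 4.905 t² − 31.01 t + 39.1 = 0.
t = [31.01 ± √(961.6 − 767.1)] / 9.81 = (31.01 ± 13.95) / 9.81, giving t = 1.74 s or t = 4.58 s.
On the way down corresponds to the larger root: t = 4.58 s.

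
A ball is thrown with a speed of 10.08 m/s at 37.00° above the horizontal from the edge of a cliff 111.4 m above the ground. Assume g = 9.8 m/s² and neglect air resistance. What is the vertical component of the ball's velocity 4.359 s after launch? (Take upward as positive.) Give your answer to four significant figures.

Initial vertical component: v_y0 = 10.08 sin 37.00° = 6.0663 m/s.
v_y(t) = v_y0 − g t = 6.0663 − 9.8 × 4.359 = -36.65 m/s.

-36.65 m/s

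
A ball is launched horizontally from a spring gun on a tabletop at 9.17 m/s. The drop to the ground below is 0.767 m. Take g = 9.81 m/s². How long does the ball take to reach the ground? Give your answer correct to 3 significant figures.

0.395 s

The horizontal speed doesn't affect the fall. With v_y0 = 0, h = ½ g t².
t = √(2 × 0.767 / 9.81) = √0.1564 = 0.395 s.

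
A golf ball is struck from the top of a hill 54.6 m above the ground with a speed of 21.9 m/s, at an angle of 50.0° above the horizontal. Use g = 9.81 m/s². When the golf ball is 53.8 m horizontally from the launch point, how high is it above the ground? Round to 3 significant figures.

47.1 m

v_x = 21.9 cos 50.0° = 14.08 m/s, v_y0 = 21.9 sin 50.0° = 16.78 m/s.
Time to reach x = 53.8 m: t = x / v_x = 53.8 / 14.08 = 3.821 s.
y = 54.6 + v_y0 t − ½ g t² = 54.6 + 16.78×3.821 − 4.905×3.821² = 47.1 m.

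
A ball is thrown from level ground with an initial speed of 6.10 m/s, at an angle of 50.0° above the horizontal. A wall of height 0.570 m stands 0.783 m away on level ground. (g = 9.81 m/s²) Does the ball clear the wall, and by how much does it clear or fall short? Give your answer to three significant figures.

v_x = 6.10 cos 50.0° = 3.921 m/s; v_y0 = 6.10 sin 50.0° = 4.673 m/s.
Time to reach the wall: t = 0.783 / 3.921 = 0.1997 s.
Height at that point: y = 4.673×0.1997 − 4.905×0.1997² = 0.7376 m.
That is 0.7376 − 0.570 = 0.168 m above the top of the wall, so the ball clears it.

Yes — it clears the wall by 0.168 m.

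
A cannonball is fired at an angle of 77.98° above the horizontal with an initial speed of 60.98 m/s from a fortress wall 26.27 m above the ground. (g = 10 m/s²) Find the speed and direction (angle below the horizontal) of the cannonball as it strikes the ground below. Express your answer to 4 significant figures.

v_x = 60.98 cos 77.98° = 12.699 m/s (constant).
|v_y| at impact = √((59.643)² + 2×10×26.27) = 63.896 m/s.
Speed = √(12.699² + 63.896²) = 65.15 m/s; angle = arctan(63.896/12.699) = 78.76° below horizontal.

65.15 m/s at 78.76° below the horizontal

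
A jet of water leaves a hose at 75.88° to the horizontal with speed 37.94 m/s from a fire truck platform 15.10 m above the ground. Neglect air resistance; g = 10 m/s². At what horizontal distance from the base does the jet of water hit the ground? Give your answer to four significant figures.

71.72 m

Components: v_x = 37.94 cos 75.88° = 9.2556 m/s, v_y = 37.94 sin 75.88° = 36.794 m/s.
Vertical: 0 = 15.10 + 36.794 t − ½(10) t² ⇒ 5.000 t² − 36.794 t − 15.10 = 0.
t = [36.794 + √(1353.8 + 302.00)] / 10.00 = 7.7486 s.
Horizontal: R = v_x · t = 9.2556 × 7.7486 = 71.72 m.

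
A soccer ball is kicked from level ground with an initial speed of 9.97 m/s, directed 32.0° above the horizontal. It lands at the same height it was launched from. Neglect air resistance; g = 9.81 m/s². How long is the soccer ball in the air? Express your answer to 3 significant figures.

Vertical component: v_y = 9.97 sin 32.0° = 5.283 m/s.
For a projectile landing at launch height, time of flight is t = 2 v_y / g = 2 × 5.283 / 9.81 = 1.08 s.

1.08 s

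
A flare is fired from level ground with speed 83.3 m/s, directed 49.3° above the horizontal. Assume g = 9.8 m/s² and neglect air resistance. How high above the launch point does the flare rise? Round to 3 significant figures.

Vertical component of launch velocity: v_y = 83.3 sin 49.3° = 63.15 m/s.
At the highest point the vertical velocity is zero, so v_y² = 2 g h_max.
h_max = (63.15)² / (2 × 9.8) = 3988 / 19.60 = 203 m.

203 m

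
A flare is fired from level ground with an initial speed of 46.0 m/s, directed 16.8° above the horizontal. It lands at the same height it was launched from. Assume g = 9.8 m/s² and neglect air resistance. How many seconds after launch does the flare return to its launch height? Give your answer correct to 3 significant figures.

2.71 s

Vertical component: v_y = 46.0 sin 16.8° = 13.30 m/s.
For a projectile landing at launch height, time of flight is t = 2 v_y / g = 2 × 13.30 / 9.8 = 2.71 s.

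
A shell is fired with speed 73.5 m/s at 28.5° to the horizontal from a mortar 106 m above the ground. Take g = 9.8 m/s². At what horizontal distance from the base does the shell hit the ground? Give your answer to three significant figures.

610 m

Components: v_x = 73.5 cos 28.5° = 64.59 m/s, v_y = 73.5 sin 28.5° = 35.07 m/s.
Vertical: 0 = 106 + 35.07 t − ½(9.8) t² ⇒ 4.900 t² − 35.07 t − 106 = 0.
t = [35.07 + √(1230 + 2078)] / 9.800 = 9.447 s.
Horizontal: R = v_x · t = 64.59 × 9.447 = 610 m.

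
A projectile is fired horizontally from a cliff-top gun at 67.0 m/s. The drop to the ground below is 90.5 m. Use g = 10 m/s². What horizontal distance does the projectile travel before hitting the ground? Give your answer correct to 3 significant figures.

285 m

Initial vertical velocity is zero, so the fall time comes from h = ½ g t²: t = √(2 × 90.5 / 10) = 4.254 s.
Horizontal motion is uniform at 67.0 m/s, so x = 67.0 × 4.254 = 285 m.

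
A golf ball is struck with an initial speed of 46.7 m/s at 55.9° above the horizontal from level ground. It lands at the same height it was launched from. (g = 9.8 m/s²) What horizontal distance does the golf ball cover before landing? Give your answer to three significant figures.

Components: v_x = 46.7 cos 55.9° = 26.18 m/s, v_y = 46.7 sin 55.9° = 38.67 m/s.
Time of flight (same landing height): t = 2 v_y / g = 2 × 38.67 / 9.8 = 7.892 s.
Range: R = v_x · t = 26.18 × 7.892 = 207 m.

207 m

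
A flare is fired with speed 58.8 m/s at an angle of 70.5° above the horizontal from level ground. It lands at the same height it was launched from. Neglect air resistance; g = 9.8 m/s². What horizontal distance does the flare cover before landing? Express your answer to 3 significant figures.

222 m

Components: v_x = 58.8 cos 70.5° = 19.63 m/s, v_y = 58.8 sin 70.5° = 55.43 m/s.
Time of flight (same landing height): t = 2 v_y / g = 2 × 55.43 / 9.8 = 11.31 s.
Range: R = v_x · t = 19.63 × 11.31 = 222 m.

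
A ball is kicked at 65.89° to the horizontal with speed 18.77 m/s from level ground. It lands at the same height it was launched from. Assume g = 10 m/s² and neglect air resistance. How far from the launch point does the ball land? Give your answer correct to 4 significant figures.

26.27 m

For level ground, R = v₀² sin(2θ) / g.
sin(2 × 65.89°) = sin 131.78° = 0.7457.
R = (18.77)² × 0.7457 / 10 = 26.27 m.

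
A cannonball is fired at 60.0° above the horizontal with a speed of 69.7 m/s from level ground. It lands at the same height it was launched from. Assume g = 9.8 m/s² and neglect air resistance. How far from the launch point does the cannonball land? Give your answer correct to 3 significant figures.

For level ground, R = v₀² sin(2θ) / g.
sin(2 × 60.0°) = sin 120.0° = 0.8660.
R = (69.7)² × 0.8660 / 9.8 = 429 m.

429 m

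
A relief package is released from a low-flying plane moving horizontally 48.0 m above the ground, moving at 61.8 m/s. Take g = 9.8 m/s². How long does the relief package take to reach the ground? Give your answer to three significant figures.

The horizontal speed doesn't affect the fall. With v_y0 = 0, h = ½ g t².
t = √(2 × 48.0 / 9.8) = √9.796 = 3.13 s.

3.13 s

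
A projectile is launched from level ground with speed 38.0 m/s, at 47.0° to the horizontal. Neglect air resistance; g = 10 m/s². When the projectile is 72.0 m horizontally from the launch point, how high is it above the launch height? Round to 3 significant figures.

38.6 m

v_x = 38.0 cos 47.0° = 25.92 m/s, v_y0 = 38.0 sin 47.0° = 27.79 m/s.
Time to reach x = 72.0 m: t = x / v_x = 72.0 / 25.92 = 2.778 s.
y = v_y0 t − ½ g t² = 27.79×2.778 − 5.000×2.778² = 38.6 m.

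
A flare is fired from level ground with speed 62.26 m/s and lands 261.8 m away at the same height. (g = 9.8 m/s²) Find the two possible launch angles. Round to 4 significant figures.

Level-ground range: R = v₀² sin(2θ)/g ⇒ sin 2θ = R g / v₀² = 261.8×9.8/62.26² = 0.6619.
2θ = arcsin(0.6619) = 41.445° or 180° − 41.445° = 138.555°.
So θ = 20.72° or θ = 69.28°.

20.72° and 69.28°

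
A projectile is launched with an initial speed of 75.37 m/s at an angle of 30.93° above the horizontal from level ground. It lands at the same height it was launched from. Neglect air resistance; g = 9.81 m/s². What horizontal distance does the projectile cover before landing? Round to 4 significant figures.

For level ground, R = v₀² sin(2θ) / g.
sin(2 × 30.93°) = sin 61.860° = 0.8818.
R = (75.37)² × 0.8818 / 9.81 = 510.6 m.

510.6 m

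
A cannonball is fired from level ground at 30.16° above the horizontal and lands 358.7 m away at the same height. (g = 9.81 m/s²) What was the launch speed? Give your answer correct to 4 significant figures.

On level ground, R = v₀² sin(2θ) / g, so v₀ = √(R g / sin 2θ).
sin(2 × 30.16°) = 0.8688.
v₀ = √(358.7 × 9.81 / 0.8688) = √4050.2 = 63.64 m/s.

63.64 m/s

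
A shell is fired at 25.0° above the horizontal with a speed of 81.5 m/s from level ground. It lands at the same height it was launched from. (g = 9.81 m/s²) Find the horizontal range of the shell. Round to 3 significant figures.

For level ground, R = v₀² sin(2θ) / g.
sin(2 × 25.0°) = sin 50.00° = 0.7660.
R = (81.5)² × 0.7660 / 9.81 = 519 m.

519 m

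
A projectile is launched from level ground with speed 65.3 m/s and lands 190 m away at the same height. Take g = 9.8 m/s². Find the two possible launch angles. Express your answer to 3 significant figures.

12.9° and 77.1°

Level-ground range: R = v₀² sin(2θ)/g ⇒ sin 2θ = R g / v₀² = 190×9.8/65.3² = 0.4367.
2θ = arcsin(0.4367) = 25.89° or 180° − 25.89° = 154.11°.
So θ = 12.9° or θ = 77.1°.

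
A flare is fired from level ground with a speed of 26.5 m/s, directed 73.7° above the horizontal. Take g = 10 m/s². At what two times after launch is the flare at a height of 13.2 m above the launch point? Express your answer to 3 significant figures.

0.587 s and 4.50 s

v_y0 = 26.5 sin 73.7° = 25.43 m/s.
Set y = v_y0 t − ½ g t² = 13.2: 5.000 t² − 25.43 t + 13.2 = 0.
t = [25.43 ± √(646.7 − 264.0)] / 10 = (25.43 ± 19.56) / 10, giving t = 0.587 s or t = 4.50 s.
So the flare is at 13.2 m at t = 0.587 s (rising) and t = 4.50 s (falling).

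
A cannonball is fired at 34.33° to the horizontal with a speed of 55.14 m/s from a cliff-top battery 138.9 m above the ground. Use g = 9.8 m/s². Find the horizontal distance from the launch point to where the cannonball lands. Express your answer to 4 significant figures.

426.7 m

Components: v_x = 55.14 cos 34.33° = 45.535 m/s, v_y = 55.14 sin 34.33° = 31.097 m/s.
Vertical: 0 = 138.9 + 31.097 t − ½(9.8) t² ⇒ 4.900 t² − 31.097 t − 138.9 = 0.
t = [31.097 + √(967.02 + 2722.4)] / 9.800 = 9.3712 s.
Horizontal: R = v_x · t = 45.535 × 9.3712 = 426.7 m.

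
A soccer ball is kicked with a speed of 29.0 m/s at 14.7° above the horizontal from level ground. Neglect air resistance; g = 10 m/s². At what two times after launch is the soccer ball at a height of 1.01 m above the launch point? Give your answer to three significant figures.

v_y0 = 29.0 sin 14.7° = 7.359 m/s.
Set y = v_y0 t − ½ g t² = 1.01: 5.000 t² − 7.359 t + 1.01 = 0.
t = [7.359 ± √(54.15 − 20.20)] / 10 = (7.359 ± 5.827) / 10, giving t = 0.153 s or t = 1.32 s.
So the soccer ball is at 1.01 m at t = 0.153 s (rising) and t = 1.32 s (falling).

0.153 s and 1.32 s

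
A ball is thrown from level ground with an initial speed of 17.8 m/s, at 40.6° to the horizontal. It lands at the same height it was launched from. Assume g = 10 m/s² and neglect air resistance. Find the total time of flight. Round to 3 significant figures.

2.32 s

Vertical component: v_y = 17.8 sin 40.6° = 11.58 m/s.
For a projectile landing at launch height, time of flight is t = 2 v_y / g = 2 × 11.58 / 10 = 2.32 s.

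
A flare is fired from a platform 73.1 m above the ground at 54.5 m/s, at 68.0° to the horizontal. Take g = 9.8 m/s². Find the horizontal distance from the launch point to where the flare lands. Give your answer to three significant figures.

237 m

Components: v_x = 54.5 cos 68.0° = 20.42 m/s, v_y = 54.5 sin 68.0° = 50.53 m/s.
Vertical: 0 = 73.1 + 50.53 t − ½(9.8) t² ⇒ 4.900 t² − 50.53 t − 73.1 = 0.
t = [50.53 + √(2553 + 1433)] / 9.800 = 11.60 s.
Horizontal: R = v_x · t = 20.42 × 11.60 = 237 m.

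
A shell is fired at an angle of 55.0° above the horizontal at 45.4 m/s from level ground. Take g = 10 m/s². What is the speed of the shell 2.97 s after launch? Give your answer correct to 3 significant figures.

v_x = 45.4 cos 55.0° = 26.04 m/s (constant).
v_y(t) = 45.4 sin 55.0° − g t = 37.19 − 10 × 2.97 = 7.490 m/s.
Speed = √(v_x² + v_y²) = √(678.1 + 56.10) = 27.1 m/s.

27.1 m/s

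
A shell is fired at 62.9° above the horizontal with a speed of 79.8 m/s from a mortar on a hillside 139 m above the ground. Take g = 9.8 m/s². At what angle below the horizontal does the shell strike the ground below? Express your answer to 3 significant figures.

v_x = 79.8 cos 62.9° = 36.35 m/s.
At impact |v_y| = √(v_y0² + 2 g h) = √(71.04² + 2×9.8×139) = 88.15 m/s.
Angle below horizontal = arctan(|v_y| / v_x) = arctan(88.15 / 36.35) = 67.6°.

67.6°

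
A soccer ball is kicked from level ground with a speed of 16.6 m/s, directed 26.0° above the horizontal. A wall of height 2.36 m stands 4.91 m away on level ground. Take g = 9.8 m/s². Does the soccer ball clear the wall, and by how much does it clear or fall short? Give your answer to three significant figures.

No — it falls 0.496 m short of clearing the wall.

v_x = 16.6 cos 26.0° = 14.92 m/s; v_y0 = 16.6 sin 26.0° = 7.277 m/s.
Time to reach the wall: t = 4.91 / 14.92 = 0.3291 s.
Height at that point: y = 7.277×0.3291 − 4.900×0.3291² = 1.864 m.
That is 2.36 − 1.864 = 0.496 m below the top of the wall, so the soccer ball does not clear it.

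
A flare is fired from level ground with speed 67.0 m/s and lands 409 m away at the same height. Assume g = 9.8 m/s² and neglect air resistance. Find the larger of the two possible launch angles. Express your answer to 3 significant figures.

Level-ground range: R = v₀² sin(2θ)/g ⇒ sin 2θ = R g / v₀² = 409×9.8/67.0² = 0.8929.
2θ = arcsin(0.8929) = 63.24° or 180° − 63.24° = 116.76°.
So θ = 31.6° or θ = 58.4°.

58.4°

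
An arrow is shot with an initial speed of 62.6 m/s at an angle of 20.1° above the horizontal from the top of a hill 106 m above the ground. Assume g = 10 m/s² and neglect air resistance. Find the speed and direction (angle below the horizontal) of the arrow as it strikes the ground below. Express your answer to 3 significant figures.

77.7 m/s at 40.8° below the horizontal

v_x = 62.6 cos 20.1° = 58.79 m/s (constant).
|v_y| at impact = √((21.51)² + 2×10×106) = 50.82 m/s.
Speed = √(58.79² + 50.82²) = 77.7 m/s; angle = arctan(50.82/58.79) = 40.8° below horizontal.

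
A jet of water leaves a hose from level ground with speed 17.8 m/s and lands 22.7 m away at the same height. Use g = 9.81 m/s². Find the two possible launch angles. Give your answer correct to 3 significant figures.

Level-ground range: R = v₀² sin(2θ)/g ⇒ sin 2θ = R g / v₀² = 22.7×9.81/17.8² = 0.7028.
2θ = arcsin(0.7028) = 44.65° or 180° − 44.65° = 135.35°.
So θ = 22.3° or θ = 67.7°.

22.3° and 67.7°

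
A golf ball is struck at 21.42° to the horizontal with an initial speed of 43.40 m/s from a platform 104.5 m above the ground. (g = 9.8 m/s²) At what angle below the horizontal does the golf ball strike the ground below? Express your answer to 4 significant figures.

v_x = 43.40 cos 21.42° = 40.402 m/s.
At impact |v_y| = √(v_y0² + 2 g h) = √(15.850² + 2×9.8×104.5) = 47.952 m/s.
Angle below horizontal = arctan(|v_y| / v_x) = arctan(47.952 / 40.402) = 49.88°.

49.88°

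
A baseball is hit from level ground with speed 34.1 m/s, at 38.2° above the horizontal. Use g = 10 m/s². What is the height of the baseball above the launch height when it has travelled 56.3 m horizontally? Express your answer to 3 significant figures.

v_x = 34.1 cos 38.2° = 26.80 m/s, v_y0 = 34.1 sin 38.2° = 21.09 m/s.
Time to reach x = 56.3 m: t = x / v_x = 56.3 / 26.80 = 2.101 s.
y = v_y0 t − ½ g t² = 21.09×2.101 − 5.000×2.101² = 22.2 m.

22.2 m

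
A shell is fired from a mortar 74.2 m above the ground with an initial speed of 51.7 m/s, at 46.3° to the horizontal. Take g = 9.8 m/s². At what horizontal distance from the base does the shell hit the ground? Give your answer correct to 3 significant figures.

331 m

Components: v_x = 51.7 cos 46.3° = 35.72 m/s, v_y = 51.7 sin 46.3° = 37.38 m/s.
Vertical: 0 = 74.2 + 37.38 t − ½(9.8) t² ⇒ 4.900 t² − 37.38 t − 74.2 = 0.
t = [37.38 + √(1397 + 1454)] / 9.800 = 9.263 s.
Horizontal: R = v_x · t = 35.72 × 9.263 = 331 m.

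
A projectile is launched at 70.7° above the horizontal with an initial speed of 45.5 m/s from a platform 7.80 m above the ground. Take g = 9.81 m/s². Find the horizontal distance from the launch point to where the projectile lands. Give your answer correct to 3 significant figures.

134 m

Components: v_x = 45.5 cos 70.7° = 15.04 m/s, v_y = 45.5 sin 70.7° = 42.94 m/s.
Vertical: 0 = 7.80 + 42.94 t − ½(9.81) t² ⇒ 4.905 t² − 42.94 t − 7.80 = 0.
t = [42.94 + √(1844 + 153.0)] / 9.810 = 8.932 s.
Horizontal: R = v_x · t = 15.04 × 8.932 = 134 m.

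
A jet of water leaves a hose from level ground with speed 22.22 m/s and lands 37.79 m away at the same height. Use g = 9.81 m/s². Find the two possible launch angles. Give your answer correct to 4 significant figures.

24.33° and 65.67°

Level-ground range: R = v₀² sin(2θ)/g ⇒ sin 2θ = R g / v₀² = 37.79×9.81/22.22² = 0.7509.
2θ = arcsin(0.7509) = 48.668° or 180° − 48.668° = 131.332°.
So θ = 24.33° or θ = 65.67°.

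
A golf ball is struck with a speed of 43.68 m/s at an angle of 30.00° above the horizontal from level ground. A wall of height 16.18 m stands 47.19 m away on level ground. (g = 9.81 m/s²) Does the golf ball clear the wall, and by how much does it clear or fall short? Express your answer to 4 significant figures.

Yes — it clears the wall by 3.432 m.

v_x = 43.68 cos 30.00° = 37.828 m/s; v_y0 = 43.68 sin 30.00° = 21.840 m/s.
Time to reach the wall: t = 47.19 / 37.828 = 1.2475 s.
Height at that point: y = 21.840×1.2475 − 4.905×1.2475² = 19.612 m.
That is 19.612 − 16.18 = 3.432 m above the top of the wall, so the golf ball clears it.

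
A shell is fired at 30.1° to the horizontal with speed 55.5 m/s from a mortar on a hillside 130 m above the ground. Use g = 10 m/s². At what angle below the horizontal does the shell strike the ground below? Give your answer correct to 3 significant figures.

50.4°

v_x = 55.5 cos 30.1° = 48.02 m/s.
At impact |v_y| = √(v_y0² + 2 g h) = √(27.83² + 2×10×130) = 58.09 m/s.
Angle below horizontal = arctan(|v_y| / v_x) = arctan(58.09 / 48.02) = 50.4°.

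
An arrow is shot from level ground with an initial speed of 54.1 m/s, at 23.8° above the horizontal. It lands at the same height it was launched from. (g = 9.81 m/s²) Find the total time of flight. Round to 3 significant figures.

Vertical component: v_y = 54.1 sin 23.8° = 21.83 m/s.
For a projectile landing at launch height, time of flight is t = 2 v_y / g = 2 × 21.83 / 9.81 = 4.45 s.

4.45 s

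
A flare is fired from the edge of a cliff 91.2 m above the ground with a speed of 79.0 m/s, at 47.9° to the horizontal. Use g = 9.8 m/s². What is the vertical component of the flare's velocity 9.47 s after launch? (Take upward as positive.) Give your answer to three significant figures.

-34.2 m/s

Initial vertical component: v_y0 = 79.0 sin 47.9° = 58.62 m/s.
v_y(t) = v_y0 − g t = 58.62 − 9.8 × 9.47 = -34.2 m/s.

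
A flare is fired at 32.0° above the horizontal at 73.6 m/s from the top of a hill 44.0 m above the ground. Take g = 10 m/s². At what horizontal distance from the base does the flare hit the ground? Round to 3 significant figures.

Components: v_x = 73.6 cos 32.0° = 62.42 m/s, v_y = 73.6 sin 32.0° = 39.00 m/s.
Vertical: 0 = 44.0 + 39.00 t − ½(10) t² ⇒ 5.000 t² − 39.00 t − 44.0 = 0.
t = [39.00 + √(1521 + 880.0)] / 10.00 = 8.800 s.
Horizontal: R = v_x · t = 62.42 × 8.800 = 549 m.

549 m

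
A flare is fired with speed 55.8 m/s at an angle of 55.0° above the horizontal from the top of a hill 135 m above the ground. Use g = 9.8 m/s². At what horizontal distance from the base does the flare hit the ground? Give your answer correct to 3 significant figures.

Components: v_x = 55.8 cos 55.0° = 32.01 m/s, v_y = 55.8 sin 55.0° = 45.71 m/s.
Vertical: 0 = 135 + 45.71 t − ½(9.8) t² ⇒ 4.900 t² − 45.71 t − 135 = 0.
t = [45.71 + √(2089 + 2646)] / 9.800 = 11.69 s.
Horizontal: R = v_x · t = 32.01 × 11.69 = 374 m.

374 m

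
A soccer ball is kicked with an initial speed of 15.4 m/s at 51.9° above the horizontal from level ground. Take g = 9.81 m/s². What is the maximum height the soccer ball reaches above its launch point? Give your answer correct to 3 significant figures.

Vertical component of launch velocity: v_y = 15.4 sin 51.9° = 12.12 m/s.
At the highest point the vertical velocity is zero, so v_y² = 2 g h_max.
h_max = (12.12)² / (2 × 9.81) = 146.9 / 19.62 = 7.49 m.

7.49 m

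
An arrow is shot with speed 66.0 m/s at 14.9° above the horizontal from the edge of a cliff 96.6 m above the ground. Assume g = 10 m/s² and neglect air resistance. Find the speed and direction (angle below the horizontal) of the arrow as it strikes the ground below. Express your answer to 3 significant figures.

79.3 m/s at 36.5° below the horizontal

v_x = 66.0 cos 14.9° = 63.78 m/s (constant).
|v_y| at impact = √((16.97)² + 2×10×96.6) = 47.12 m/s.
Speed = √(63.78² + 47.12²) = 79.3 m/s; angle = arctan(47.12/63.78) = 36.5° below horizontal.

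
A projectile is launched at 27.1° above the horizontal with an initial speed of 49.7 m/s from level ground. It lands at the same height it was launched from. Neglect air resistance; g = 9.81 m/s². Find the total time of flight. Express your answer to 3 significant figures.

4.62 s

Vertical component: v_y = 49.7 sin 27.1° = 22.64 m/s.
For a projectile landing at launch height, time of flight is t = 2 v_y / g = 2 × 22.64 / 9.81 = 4.62 s.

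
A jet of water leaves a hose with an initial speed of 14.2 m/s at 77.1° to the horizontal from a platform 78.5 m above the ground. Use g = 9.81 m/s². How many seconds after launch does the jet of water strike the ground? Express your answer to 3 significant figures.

Vertical component: v_y = 14.2 sin 77.1° = 13.84 m/s.
Taking up as positive with launch at y = 78.5 m, landing at y = 0: 0 = 78.5 + 13.84 t − ½(9.81) t².
Solving 4.905 t² − 13.84 t − 78.5 = 0 gives t = [13.84 + √(13.84² + 4·4.905·78.5)] / 9.810 = 5.65 s.

5.65 s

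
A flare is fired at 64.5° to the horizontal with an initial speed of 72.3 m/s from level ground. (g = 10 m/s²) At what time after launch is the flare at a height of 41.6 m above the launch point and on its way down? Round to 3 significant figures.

12.4 s

v_y0 = 72.3 sin 64.5° = 65.26 m/s.
Set y = v_y0 t − ½ g t² = 41.6: 5.000 t² − 65.26 t + 41.6 = 0.
t = [65.26 ± √(4259 − 832.0)] / 10 = (65.26 ± 58.54) / 10, giving t = 0.672 s or t = 12.4 s.
On the way down corresponds to the larger root: t = 12.4 s.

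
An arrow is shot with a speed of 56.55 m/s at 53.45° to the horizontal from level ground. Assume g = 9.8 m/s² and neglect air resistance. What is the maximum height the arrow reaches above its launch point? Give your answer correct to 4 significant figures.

105.3 m

Vertical component of launch velocity: v_y = 56.55 sin 53.45° = 45.429 m/s.
At the highest point the vertical velocity is zero, so v_y² = 2 g h_max.
h_max = (45.429)² / (2 × 9.8) = 2063.8 / 19.60 = 105.3 m.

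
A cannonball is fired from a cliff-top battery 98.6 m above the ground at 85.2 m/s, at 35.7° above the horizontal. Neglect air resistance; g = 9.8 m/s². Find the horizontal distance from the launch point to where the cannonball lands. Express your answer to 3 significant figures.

820 m

Components: v_x = 85.2 cos 35.7° = 69.19 m/s, v_y = 85.2 sin 35.7° = 49.72 m/s.
Vertical: 0 = 98.6 + 49.72 t − ½(9.8) t² ⇒ 4.900 t² − 49.72 t − 98.6 = 0.
t = [49.72 + √(2472 + 1933)] / 9.800 = 11.85 s.
Horizontal: R = v_x · t = 69.19 × 11.85 = 820 m.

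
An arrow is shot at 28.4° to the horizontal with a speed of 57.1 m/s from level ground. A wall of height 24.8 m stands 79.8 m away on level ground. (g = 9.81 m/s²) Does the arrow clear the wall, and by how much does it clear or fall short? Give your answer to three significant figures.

Yes — it clears the wall by 5.97 m.

v_x = 57.1 cos 28.4° = 50.23 m/s; v_y0 = 57.1 sin 28.4° = 27.16 m/s.
Time to reach the wall: t = 79.8 / 50.23 = 1.589 s.
Height at that point: y = 27.16×1.589 − 4.905×1.589² = 30.77 m.
That is 30.77 − 24.8 = 5.97 m above the top of the wall, so the arrow clears it.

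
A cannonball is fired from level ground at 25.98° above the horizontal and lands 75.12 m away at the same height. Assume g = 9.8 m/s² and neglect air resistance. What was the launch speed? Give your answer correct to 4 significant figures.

30.57 m/s

On level ground, R = v₀² sin(2θ) / g, so v₀ = √(R g / sin 2θ).
sin(2 × 25.98°) = 0.7876.
v₀ = √(75.12 × 9.8 / 0.7876) = √934.71 = 30.57 m/s.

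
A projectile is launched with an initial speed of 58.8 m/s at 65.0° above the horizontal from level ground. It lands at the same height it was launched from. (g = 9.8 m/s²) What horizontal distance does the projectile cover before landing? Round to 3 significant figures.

270 m

For level ground, R = v₀² sin(2θ) / g.
sin(2 × 65.0°) = sin 130.0° = 0.7660.
R = (58.8)² × 0.7660 / 9.8 = 270 m.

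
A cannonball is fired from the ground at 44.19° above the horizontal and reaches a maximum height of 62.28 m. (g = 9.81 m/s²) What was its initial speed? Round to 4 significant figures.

At maximum height v_y = 0, so (v₀ sin θ)² = 2 g H.
v₀ sin 44.19° = √(2 × 9.81 × 62.28) = 34.956 m/s.
v₀ = 34.956 / sin 44.19° = 34.956 / 0.6970 = 50.15 m/s.

50.15 m/s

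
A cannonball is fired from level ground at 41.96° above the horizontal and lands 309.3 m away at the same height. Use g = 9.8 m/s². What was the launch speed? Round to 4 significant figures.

On level ground, R = v₀² sin(2θ) / g, so v₀ = √(R g / sin 2θ).
sin(2 × 41.96°) = 0.9944.
v₀ = √(309.3 × 9.8 / 0.9944) = √3048.2 = 55.21 m/s.

55.21 m/s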